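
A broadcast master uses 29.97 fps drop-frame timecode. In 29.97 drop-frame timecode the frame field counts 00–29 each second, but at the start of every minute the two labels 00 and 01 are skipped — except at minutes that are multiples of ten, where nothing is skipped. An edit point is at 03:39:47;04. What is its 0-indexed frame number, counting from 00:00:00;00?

As if non-drop at 30 labels/s: (3 × 3600 + 39 × 60 + 47) × 30 + 4 = 395614.
Minute boundaries passed: 219; those not divisible by 10: 219 − 21 = 198; dropped labels = 2 × 198 = 396.
Actual frame index = 395614 − 396 = 395218.

395218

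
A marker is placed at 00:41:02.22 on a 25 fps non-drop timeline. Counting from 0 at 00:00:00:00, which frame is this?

frame 61572

Total seconds to the label: (0 × 3600 + 41 × 60 + 2) = 2462.
Frame index = 2462 × 25 + 22 = 61572.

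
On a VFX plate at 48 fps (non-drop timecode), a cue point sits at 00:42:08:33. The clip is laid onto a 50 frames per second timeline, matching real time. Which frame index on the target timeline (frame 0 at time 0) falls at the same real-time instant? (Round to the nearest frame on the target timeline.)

Source frame index: (0×3600 + 42×60 + 8) × 48 + 33 = 121377.
Real time: 121377 / (48) = 40459/16 s.
Target frame: (40459/16) × (50) = 1011475/8 ≈ 126434.375 → 126434.

frame 126434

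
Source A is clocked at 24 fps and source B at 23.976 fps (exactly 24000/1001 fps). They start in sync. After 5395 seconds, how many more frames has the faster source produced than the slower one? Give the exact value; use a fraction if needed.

9960/77 frames

A emits 24 × 5395 = 129480 frames; B emits 24000/1001 × 5395 = 9960000/77.
Difference = 9960/77 frames (≈ 129.3506); B is behind A.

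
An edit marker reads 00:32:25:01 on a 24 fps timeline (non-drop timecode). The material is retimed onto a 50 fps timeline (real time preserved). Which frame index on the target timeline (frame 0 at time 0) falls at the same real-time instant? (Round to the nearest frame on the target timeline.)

frame 97252

Source frame index: (0×3600 + 32×60 + 25) × 24 + 1 = 46681.
Real time: 46681 / (24) = 46681/24 s.
Target frame: (46681/24) × (50) = 1167025/12 ≈ 97252.083 → 97252.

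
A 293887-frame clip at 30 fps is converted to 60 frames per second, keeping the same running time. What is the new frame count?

Target frames = source frames × (target rate / source rate) = 293887 × (60)/(30) = 293887 × 2 = 587774.

587774 frames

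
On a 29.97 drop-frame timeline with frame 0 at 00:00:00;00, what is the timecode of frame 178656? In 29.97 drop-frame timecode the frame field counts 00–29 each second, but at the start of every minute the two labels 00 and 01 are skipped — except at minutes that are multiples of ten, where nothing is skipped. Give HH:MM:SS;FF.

01:39:21;06

Ten DF minutes hold 17982 frames, so frame 178656 lies in block 9 (frames 161838–179819) with 16818 frames into that block.
The block's first minute is 1800 frames and the rest 1798 each; 16818 frames reaches minute 9, so 9 × 18 + 9 × 2 = 180 labels have been skipped so far.
Adding those back, label number 178656 + 180 = 178836 at 30 labels/s is 5961 s + 6 f = 1 h 39 min 21 s frame 6, i.e. 01:39:21;06.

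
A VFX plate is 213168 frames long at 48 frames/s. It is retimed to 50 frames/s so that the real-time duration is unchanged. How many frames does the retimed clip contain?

222050 frames

Target frames = source frames × (target rate / source rate) = 213168 × (50)/(48) = 213168 × 25/24 = 222050.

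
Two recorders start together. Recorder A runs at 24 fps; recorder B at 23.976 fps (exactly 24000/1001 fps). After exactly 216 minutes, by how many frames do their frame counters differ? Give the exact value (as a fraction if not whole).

216 min = 12960 s.
A emits 24 × 12960 = 311040 frames; B emits 24000/1001 × 12960 = 311040000/1001.
Difference = 311040/1001 frames (≈ 310.7293); B is behind A.

311040/1001 frames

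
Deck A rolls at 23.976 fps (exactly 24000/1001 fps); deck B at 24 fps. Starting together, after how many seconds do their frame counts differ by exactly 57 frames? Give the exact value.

2377.375 seconds

The gap grows by |24 − 24000/1001| = 24/1001 frames per second.
Time for a 57-frame gap: 57 ÷ (24/1001) = 2377.375 s.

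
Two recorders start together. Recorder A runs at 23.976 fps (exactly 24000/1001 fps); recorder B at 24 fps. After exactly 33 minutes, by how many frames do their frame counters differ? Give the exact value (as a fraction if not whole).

4320/91 frames

33 min = 1980 s.
A emits 24000/1001 × 1980 = 4320000/91 frames; B emits 24 × 1980 = 47520.
Difference = 4320/91 frames (≈ 47.4725); B is ahead of A.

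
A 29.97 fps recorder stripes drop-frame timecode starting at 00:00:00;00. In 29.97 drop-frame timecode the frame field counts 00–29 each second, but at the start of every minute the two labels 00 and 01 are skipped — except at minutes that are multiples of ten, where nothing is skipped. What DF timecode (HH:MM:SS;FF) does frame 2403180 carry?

22:16:26;06

Ten DF minutes hold 17982 frames, so frame 2403180 lies in block 133 (frames 2391606–2409587) with 11574 frames into that block.
The block's first minute is 1800 frames and the rest 1798 each; 11574 frames reaches minute 6, so 133 × 18 + 6 × 2 = 2406 labels have been skipped so far.
Adding those back, label number 2403180 + 2406 = 2405586 at 30 labels/s is 80186 s + 6 f = 22 h 16 min 26 s frame 6, i.e. 22:16:26;06.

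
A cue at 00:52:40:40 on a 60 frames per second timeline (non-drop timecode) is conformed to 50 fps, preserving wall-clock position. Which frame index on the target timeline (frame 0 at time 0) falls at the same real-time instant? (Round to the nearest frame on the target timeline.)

frame 158033

Source frame index: (0×3600 + 52×60 + 40) × 60 + 40 = 189640.
Real time: 189640 / (60) = 9482/3 s.
Target frame: (9482/3) × (50) = 474100/3 ≈ 158033.333 → 158033.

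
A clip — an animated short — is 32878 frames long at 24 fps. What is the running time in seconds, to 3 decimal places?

Running time = 32878 × 1/24 = 16439/12 s ≈ 1369.917 s.

1369.917 seconds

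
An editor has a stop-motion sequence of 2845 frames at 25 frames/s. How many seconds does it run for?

Running time = 2845 / (25) = 113.8 s.

113.8 seconds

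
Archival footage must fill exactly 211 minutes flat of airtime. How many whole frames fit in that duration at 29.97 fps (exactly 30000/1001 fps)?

379420 frames

211 min = 12660 s.
Frames = 12660 × 30000/1001 = 379800000/1001 ≈ 379420.5794.
Complete frames: 379420.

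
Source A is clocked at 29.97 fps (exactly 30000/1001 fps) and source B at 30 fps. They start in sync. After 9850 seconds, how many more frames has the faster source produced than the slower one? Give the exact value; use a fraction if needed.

295500/1001 frames

A emits 30000/1001 × 9850 = 295500000/1001 frames; B emits 30 × 9850 = 295500.
Difference = 295500/1001 frames (≈ 295.2048); B is ahead of A.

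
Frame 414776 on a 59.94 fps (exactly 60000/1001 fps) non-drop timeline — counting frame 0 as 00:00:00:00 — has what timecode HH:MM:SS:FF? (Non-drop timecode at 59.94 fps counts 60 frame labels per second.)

414776 ÷ 60 = 6912 full seconds, remainder 56 frames.
6912 s = 1 h 55 min 12 s.
Timecode: 01:55:12:56.

01:55:12:56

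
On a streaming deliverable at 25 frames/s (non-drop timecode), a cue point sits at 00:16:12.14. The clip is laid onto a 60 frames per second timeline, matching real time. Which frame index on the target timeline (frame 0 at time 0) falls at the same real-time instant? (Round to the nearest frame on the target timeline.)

Source frame index: (0×3600 + 16×60 + 12) × 25 + 14 = 24314.
Real time: 24314 / (25) = 24314/25 s.
Target frame: (24314/25) × (60) = 291768/5 ≈ 58353.600 → 58354.

frame 58354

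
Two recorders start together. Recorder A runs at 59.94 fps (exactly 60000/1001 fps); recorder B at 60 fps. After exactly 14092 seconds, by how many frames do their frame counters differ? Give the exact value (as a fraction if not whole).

A emits 60000/1001 × 14092 = 65040000/77 frames; B emits 60 × 14092 = 845520.
Difference = 65040/77 frames (≈ 844.6753); B is ahead of A.

65040/77 frames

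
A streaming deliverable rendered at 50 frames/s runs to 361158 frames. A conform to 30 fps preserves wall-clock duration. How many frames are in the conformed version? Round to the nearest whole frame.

Frames at target rate = 361158 × (30) / (50) = 1083474/5 ≈ 216694.800.
Nearest whole frame: 216695.

216695 frames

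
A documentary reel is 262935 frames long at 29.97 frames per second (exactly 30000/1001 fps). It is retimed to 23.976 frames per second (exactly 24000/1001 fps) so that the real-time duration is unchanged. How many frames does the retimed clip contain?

Target frames = source frames × (target rate / source rate) = 262935 × (24000/1001)/(30000/1001) = 262935 × 4/5 = 210348.

210348 frames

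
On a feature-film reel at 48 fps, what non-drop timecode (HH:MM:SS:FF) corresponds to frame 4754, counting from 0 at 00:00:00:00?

00:01:39:02

4754 ÷ 48 = 99 full seconds, remainder 2 frames.
99 s = 0 h 1 min 39 s.
Timecode: 00:01:39:02.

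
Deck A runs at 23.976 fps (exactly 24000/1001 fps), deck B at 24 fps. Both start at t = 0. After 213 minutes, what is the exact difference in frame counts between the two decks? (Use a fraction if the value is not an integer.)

213 min = 12780 s.
A emits 24000/1001 × 12780 = 306720000/1001 frames; B emits 24 × 12780 = 306720.
Difference = 306720/1001 frames (≈ 306.4136); B is ahead of A.

306720/1001 frames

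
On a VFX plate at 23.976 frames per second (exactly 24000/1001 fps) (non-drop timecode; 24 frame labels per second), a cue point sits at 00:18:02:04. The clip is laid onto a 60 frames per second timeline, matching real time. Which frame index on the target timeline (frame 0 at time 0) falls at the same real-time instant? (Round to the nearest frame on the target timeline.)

frame 64995

Source frame index: (0×3600 + 18×60 + 2) × 24 + 4 = 25972.
Real time: 25972 / (24000/1001) = 6499493/6000 s.
Target frame: (6499493/6000) × (60) = 6499493/100 ≈ 64994.930 → 64995.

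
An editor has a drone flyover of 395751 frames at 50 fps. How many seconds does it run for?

Running time = 395751 / (50) = 7915.02 s.

7915.02 seconds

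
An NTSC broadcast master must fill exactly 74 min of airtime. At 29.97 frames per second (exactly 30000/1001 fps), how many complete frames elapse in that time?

133066 frames

74 min = 4440 s.
Frames = 4440 × 30000/1001 = 133200000/1001 ≈ 133066.9331.
Complete frames: 133066.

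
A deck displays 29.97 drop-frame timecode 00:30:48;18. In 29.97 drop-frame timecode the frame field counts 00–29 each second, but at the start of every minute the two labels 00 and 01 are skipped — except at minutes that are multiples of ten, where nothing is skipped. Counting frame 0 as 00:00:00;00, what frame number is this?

Complete 10-minute blocks: 3, each 17982 frames → 53946.
Remaining 0 whole minutes in the current block: 0 frames.
Within the current minute: 48 × 30 + 18 = 1458. Total = 53946 + 0 + 1458 = 55404.

55404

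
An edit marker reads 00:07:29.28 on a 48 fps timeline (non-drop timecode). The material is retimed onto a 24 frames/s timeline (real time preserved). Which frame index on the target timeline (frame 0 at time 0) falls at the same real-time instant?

Source frame index: (0×3600 + 7×60 + 29) × 48 + 28 = 21580.
Real time: 21580 / (48) = 5395/12 s.
Target frame: (5395/12) × (24) = 10790.

frame 10790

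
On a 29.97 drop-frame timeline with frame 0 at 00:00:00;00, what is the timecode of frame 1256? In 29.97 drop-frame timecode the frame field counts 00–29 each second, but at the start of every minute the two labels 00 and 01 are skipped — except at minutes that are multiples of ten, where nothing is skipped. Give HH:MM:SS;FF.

Ten DF minutes hold 17982 frames, so frame 1256 lies in block 0 (frames 0–17981) with 1256 frames into that block.
The block's first minute is 1800 frames and the rest 1798 each; 1256 frames reaches minute 0, so 0 × 18 + 0 × 2 = 0 labels have been skipped so far.
Adding those back, label number 1256 + 0 = 1256 at 30 labels/s is 41 s + 26 f = 0 h 0 min 41 s frame 26, i.e. 00:00:41;26.

00:00:41;26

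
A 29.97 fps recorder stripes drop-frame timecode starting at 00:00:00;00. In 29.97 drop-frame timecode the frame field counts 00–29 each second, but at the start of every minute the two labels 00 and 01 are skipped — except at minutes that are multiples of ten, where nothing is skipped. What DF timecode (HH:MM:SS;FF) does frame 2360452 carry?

21:52:40;14

Ten DF minutes hold 17982 frames, so frame 2360452 lies in block 131 (frames 2355642–2373623) with 4810 frames into that block.
The block's first minute is 1800 frames and the rest 1798 each; 4810 frames reaches minute 2, so 131 × 18 + 2 × 2 = 2362 labels have been skipped so far.
Adding those back, label number 2360452 + 2362 = 2362814 at 30 labels/s is 78760 s + 14 f = 21 h 52 min 40 s frame 14, i.e. 21:52:40;14.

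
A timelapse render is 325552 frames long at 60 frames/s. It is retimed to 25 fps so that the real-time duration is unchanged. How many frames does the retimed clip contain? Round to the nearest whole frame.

Frames at target rate = 325552 × (25) / (60) = 406940/3 ≈ 135646.667.
Nearest whole frame: 135647.

135647 frames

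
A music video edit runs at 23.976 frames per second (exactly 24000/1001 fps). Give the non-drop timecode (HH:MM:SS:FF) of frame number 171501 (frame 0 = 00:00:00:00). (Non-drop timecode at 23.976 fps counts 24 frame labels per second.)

01:59:05:21

171501 ÷ 24 = 7145 full seconds, remainder 21 frames.
7145 s = 1 h 59 min 5 s.
Timecode: 01:59:05:21.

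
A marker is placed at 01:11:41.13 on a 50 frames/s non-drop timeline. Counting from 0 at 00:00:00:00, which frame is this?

215063

Total seconds to the label: (1 × 3600 + 11 × 60 + 41) = 4301.
Frame index = 4301 × 50 + 13 = 215063.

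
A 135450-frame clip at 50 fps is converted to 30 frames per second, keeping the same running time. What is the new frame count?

81270 frames

Target frames = source frames × (target rate / source rate) = 135450 × (30)/(50) = 135450 × 3/5 = 81270.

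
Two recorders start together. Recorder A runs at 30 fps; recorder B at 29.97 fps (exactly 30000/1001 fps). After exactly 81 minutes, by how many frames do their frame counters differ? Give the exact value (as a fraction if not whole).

81 min = 4860 s.
A emits 30 × 4860 = 145800 frames; B emits 30000/1001 × 4860 = 145800000/1001.
Difference = 145800/1001 frames (≈ 145.6543); B is behind A.

145800/1001 frames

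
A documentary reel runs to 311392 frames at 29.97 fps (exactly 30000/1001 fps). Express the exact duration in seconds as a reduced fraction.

Running time = 311392 ÷ (30000/1001) = 311392 × 1001/30000 = 19481462/1875 s.

19481462/1875 seconds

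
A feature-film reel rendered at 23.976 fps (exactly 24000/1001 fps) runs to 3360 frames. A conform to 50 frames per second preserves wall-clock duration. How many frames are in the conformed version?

Target frames = source frames × (target rate / source rate) = 3360 × (50)/(24000/1001) = 3360 × 1001/480 = 7007.

7007 frames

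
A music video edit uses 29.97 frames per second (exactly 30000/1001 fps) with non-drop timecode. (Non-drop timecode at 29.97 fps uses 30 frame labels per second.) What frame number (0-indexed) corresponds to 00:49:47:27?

frame 89637

Total seconds to the label: (0 × 3600 + 49 × 60 + 47) = 2987.
Frame index = 2987 × 30 + 27 = 89637.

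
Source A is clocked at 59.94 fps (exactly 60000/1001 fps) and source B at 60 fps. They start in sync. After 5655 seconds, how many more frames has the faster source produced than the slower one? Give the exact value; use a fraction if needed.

26100/77 frames

A emits 60000/1001 × 5655 = 26100000/77 frames; B emits 60 × 5655 = 339300.
Difference = 26100/77 frames (≈ 338.9610); B is ahead of A.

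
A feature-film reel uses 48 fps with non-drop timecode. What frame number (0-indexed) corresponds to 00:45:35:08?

frame 131288

Total seconds to the label: (0 × 3600 + 45 × 60 + 35) = 2735.
Frame index = 2735 × 48 + 8 = 131288.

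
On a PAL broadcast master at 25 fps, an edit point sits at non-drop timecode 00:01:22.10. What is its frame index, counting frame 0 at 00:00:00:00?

Total seconds to the label: (0 × 3600 + 1 × 60 + 22) = 82.
Frame index = 82 × 25 + 10 = 2060.

2060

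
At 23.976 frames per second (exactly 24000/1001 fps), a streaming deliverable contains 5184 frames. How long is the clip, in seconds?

216.216 seconds

Running time = 5184 / (24000/1001) = 216.216 s.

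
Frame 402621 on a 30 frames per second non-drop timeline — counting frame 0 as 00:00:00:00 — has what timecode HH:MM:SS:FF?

402621 ÷ 30 = 13420 full seconds, remainder 21 frames.
13420 s = 3 h 43 min 40 s.
Timecode: 03:43:40:21.

03:43:40:21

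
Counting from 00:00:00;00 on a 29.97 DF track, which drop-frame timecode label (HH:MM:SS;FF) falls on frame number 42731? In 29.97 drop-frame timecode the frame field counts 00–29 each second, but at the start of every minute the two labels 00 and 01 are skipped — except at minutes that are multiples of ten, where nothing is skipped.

00:23:45;23

Each 10-minute DF block holds 10 × 60 × 30 − 9 × 2 = 17982 frames. 42731 ÷ 17982 → 2 full blocks, remainder 6767.
Within the partial block the first minute is 1800 frames and each further minute 1798, so 3 further minute boundaries passed. Total skipped labels = 18 × 2 + 2 × 3 = 42.
Non-drop label index = 42731 + 42 = 42773; at 30 labels/s that is 00:23:45:23, i.e. DF 00:23:45;23.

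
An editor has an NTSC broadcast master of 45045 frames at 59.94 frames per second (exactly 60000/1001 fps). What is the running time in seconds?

Running time = 45045 / (60000/1001) = 751.50075 s.

751.50075 seconds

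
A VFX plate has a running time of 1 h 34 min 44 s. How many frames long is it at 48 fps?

1 h 34 min 44 s = 5684 s.
Frames = 5684 × 48 = 272832.

272832 frames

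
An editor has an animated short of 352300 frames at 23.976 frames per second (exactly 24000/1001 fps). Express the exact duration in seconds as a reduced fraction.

Running time = 352300 ÷ (24000/1001) = 352300 × 1001/24000 = 3526523/240 s.

3526523/240 seconds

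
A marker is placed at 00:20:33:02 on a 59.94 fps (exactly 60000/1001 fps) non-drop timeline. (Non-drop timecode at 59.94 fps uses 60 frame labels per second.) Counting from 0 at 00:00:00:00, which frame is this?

Total seconds to the label: (0 × 3600 + 20 × 60 + 33) = 1233.
Frame index = 1233 × 60 + 2 = 73982.

frame 73982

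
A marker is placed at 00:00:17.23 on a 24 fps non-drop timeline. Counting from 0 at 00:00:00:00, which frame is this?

Total seconds to the label: (0 × 3600 + 0 × 60 + 17) = 17.
Frame index = 17 × 24 + 23 = 431.

431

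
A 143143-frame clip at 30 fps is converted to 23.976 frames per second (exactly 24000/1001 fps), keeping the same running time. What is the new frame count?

Target frames = source frames × (target rate / source rate) = 143143 × (24000/1001)/(30) = 143143 × 800/1001 = 114400.

114400 frames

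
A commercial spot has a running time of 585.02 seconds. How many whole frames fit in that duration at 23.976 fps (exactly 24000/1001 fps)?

14026 frames

Frames = 585.02 × 24000/1001 = 14040480/1001 ≈ 14026.4535.
Complete frames: 14026.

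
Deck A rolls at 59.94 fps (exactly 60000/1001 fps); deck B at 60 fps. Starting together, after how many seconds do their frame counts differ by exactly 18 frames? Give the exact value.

The gap grows by |60 − 60000/1001| = 60/1001 frames per second.
Time for a 18-frame gap: 18 ÷ (60/1001) = 300.3 s.

300.3 seconds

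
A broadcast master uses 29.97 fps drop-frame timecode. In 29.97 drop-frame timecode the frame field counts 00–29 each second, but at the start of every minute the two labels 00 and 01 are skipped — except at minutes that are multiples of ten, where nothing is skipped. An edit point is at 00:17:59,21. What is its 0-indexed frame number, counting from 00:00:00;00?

As if non-drop at 30 labels/s: (0 × 3600 + 17 × 60 + 59) × 30 + 21 = 32391.
Minute boundaries passed: 17; those not divisible by 10: 17 − 1 = 16; dropped labels = 2 × 16 = 32.
Actual frame index = 32391 − 32 = 32359.

32359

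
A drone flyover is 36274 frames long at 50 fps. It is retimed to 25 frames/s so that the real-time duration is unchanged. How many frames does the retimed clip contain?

18137 frames

Frames at target rate = 36274 × (25) / (50) = 18137.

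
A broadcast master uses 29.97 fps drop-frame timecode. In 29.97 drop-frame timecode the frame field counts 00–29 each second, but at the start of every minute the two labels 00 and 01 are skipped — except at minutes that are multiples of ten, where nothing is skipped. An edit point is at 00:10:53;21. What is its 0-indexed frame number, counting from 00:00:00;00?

19593

Complete 10-minute blocks: 1, each 17982 frames → 17982.
Remaining 0 whole minutes in the current block: 0 frames.
Within the current minute: 53 × 30 + 21 = 1611. Total = 17982 + 0 + 1611 = 19593.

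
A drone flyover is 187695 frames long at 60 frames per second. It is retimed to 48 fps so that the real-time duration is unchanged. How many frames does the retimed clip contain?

Target frames = source frames × (target rate / source rate) = 187695 × (48)/(60) = 187695 × 4/5 = 150156.

150156 frames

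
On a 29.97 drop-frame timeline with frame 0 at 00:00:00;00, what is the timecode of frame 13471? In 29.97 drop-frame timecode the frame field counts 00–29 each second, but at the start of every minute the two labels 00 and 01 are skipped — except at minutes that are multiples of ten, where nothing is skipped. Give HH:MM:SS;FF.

00:07:29;15

Each 10-minute DF block holds 10 × 60 × 30 − 9 × 2 = 17982 frames. 13471 ÷ 17982 → 0 full blocks, remainder 13471.
Within the partial block the first minute is 1800 frames and each further minute 1798, so 7 further minute boundaries passed. Total skipped labels = 18 × 0 + 2 × 7 = 14.
Non-drop label index = 13471 + 14 = 13485; at 30 labels/s that is 00:07:29:15, i.e. DF 00:07:29;15.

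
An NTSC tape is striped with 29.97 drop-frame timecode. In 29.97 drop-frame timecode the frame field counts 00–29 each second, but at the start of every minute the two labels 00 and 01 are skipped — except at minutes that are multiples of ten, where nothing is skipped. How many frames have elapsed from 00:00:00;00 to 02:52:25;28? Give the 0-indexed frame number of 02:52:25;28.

310068

Complete 10-minute blocks: 17, each 17982 frames → 305694.
Remaining 2 whole minutes in the current block: 1800 + 1 × 1798 = 3598 frames.
Within the current minute: 25 × 30 + 28 − 2 = 776 (labels ;00/;01 skipped at this minute). Total = 305694 + 3598 + 776 = 310068.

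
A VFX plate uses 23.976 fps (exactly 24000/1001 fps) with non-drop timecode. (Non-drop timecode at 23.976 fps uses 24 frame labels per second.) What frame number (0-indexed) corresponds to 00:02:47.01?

Total seconds to the label: (0 × 3600 + 2 × 60 + 47) = 167.
Frame index = 167 × 24 + 1 = 4009.

frame 4009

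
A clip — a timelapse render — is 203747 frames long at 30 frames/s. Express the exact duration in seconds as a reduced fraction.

203747/30 seconds

Running time = 203747 ÷ (30) = 203747 × 1/30 = 203747/30 s.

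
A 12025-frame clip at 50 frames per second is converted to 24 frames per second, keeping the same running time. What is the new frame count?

5772 frames

Target frames = source frames × (target rate / source rate) = 12025 × (24)/(50) = 12025 × 12/25 = 5772.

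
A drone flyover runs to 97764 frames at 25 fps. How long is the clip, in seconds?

Running time = 97764 / (25) = 3910.56 s.

3910.56 seconds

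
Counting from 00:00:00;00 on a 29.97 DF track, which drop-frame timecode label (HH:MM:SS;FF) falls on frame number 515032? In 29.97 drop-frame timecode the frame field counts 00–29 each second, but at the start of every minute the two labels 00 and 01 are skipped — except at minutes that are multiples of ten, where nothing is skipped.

04:46:24;28

Each 10-minute DF block holds 10 × 60 × 30 − 9 × 2 = 17982 frames. 515032 ÷ 17982 → 28 full blocks, remainder 11536.
Within the partial block the first minute is 1800 frames and each further minute 1798, so 6 further minute boundaries passed. Total skipped labels = 18 × 28 + 2 × 6 = 516.
Non-drop label index = 515032 + 516 = 515548; at 30 labels/s that is 04:46:24:28, i.e. DF 04:46:24;28.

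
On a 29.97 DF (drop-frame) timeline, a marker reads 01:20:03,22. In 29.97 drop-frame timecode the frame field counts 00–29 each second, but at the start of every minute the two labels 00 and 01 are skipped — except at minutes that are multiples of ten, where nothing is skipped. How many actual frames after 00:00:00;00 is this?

Complete 10-minute blocks: 8, each 17982 frames → 143856.
Remaining 0 whole minutes in the current block: 0 frames.
Within the current minute: 3 × 30 + 22 = 112. Total = 143856 + 0 + 112 = 143968.

143968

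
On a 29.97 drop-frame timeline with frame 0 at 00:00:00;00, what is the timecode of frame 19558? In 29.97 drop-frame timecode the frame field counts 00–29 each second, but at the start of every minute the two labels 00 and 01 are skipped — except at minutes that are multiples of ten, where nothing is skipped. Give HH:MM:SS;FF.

Ten DF minutes hold 17982 frames, so frame 19558 lies in block 1 (frames 17982–35963) with 1576 frames into that block.
The block's first minute is 1800 frames and the rest 1798 each; 1576 frames reaches minute 0, so 1 × 18 + 0 × 2 = 18 labels have been skipped so far.
Adding those back, label number 19558 + 18 = 19576 at 30 labels/s is 652 s + 16 f = 0 h 10 min 52 s frame 16, i.e. 00:10:52;16.

00:10:52;16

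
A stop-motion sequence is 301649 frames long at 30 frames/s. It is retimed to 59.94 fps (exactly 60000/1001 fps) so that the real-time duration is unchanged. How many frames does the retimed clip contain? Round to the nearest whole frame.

Frames at target rate = 301649 × (60000/1001) / (30) = 603298000/1001 ≈ 602695.305.
Nearest whole frame: 602695.

602695 frames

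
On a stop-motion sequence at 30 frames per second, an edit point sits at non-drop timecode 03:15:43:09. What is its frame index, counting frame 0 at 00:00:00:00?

352299

Total seconds to the label: (3 × 3600 + 15 × 60 + 43) = 11743.
Frame index = 11743 × 30 + 9 = 352299.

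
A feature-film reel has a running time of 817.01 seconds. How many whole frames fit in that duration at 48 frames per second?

Frames = 817.01 × 48 = 980412/25 ≈ 39216.4800.
Complete frames: 39216.

39216 frames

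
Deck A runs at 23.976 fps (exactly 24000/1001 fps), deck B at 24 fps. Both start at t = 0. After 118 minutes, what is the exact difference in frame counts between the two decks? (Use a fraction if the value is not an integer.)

118 min = 7080 s.
A emits 24000/1001 × 7080 = 169920000/1001 frames; B emits 24 × 7080 = 169920.
Difference = 169920/1001 frames (≈ 169.7502); B is ahead of A.

169920/1001 frames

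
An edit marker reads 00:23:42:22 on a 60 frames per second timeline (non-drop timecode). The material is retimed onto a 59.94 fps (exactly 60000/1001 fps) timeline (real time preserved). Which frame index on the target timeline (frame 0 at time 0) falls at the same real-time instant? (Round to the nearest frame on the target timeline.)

Source frame index: (0×3600 + 23×60 + 42) × 60 + 22 = 85342.
Real time: 85342 / (60) = 42671/30 s.
Target frame: (42671/30) × (60000/1001) = 85342000/1001 ≈ 85256.743 → 85257.

frame 85257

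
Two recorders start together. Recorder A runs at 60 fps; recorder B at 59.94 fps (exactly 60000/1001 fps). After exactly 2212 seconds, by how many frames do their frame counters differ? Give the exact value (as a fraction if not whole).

A emits 60 × 2212 = 132720 frames; B emits 60000/1001 × 2212 = 18960000/143.
Difference = 18960/143 frames (≈ 132.5874); B is behind A.

18960/143 frames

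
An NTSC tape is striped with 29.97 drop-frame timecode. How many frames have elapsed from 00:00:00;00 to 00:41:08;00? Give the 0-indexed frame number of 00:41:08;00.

Complete 10-minute blocks: 4, each 17982 frames → 71928.
Remaining 1 whole minute in the current block: 1800 + 0 × 1798 = 1800 frames.
Within the current minute: 8 × 30 + 0 − 2 = 238 (labels ;00/;01 skipped at this minute). Total = 71928 + 1800 + 238 = 73966.

73966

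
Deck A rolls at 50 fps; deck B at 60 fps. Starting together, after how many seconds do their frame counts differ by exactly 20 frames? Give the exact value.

2 seconds

The gap grows by |60 − 50| = 10 frames per second.
Time for a 20-frame gap: 20 ÷ (10) = 2 s.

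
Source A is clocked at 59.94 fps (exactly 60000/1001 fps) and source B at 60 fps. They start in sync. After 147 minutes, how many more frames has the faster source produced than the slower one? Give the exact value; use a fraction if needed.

75600/143 frames

147 min = 8820 s.
A emits 60000/1001 × 8820 = 75600000/143 frames; B emits 60 × 8820 = 529200.
Difference = 75600/143 frames (≈ 528.6713); B is ahead of A.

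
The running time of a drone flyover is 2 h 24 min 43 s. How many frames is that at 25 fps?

2 h 24 min 43 s = 8683 s.
Frames = 8683 × 25 = 217075.

217075 frames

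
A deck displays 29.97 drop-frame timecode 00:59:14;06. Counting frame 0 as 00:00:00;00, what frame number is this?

Complete 10-minute blocks: 5, each 17982 frames → 89910.
Remaining 9 whole minutes in the current block: 1800 + 8 × 1798 = 16184 frames.
Within the current minute: 14 × 30 + 6 − 2 = 424 (labels ;00/;01 skipped at this minute). Total = 89910 + 16184 + 424 = 106518.

106518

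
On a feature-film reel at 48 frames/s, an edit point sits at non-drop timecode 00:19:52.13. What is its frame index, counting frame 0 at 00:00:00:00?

frame 57229

Total seconds to the label: (0 × 3600 + 19 × 60 + 52) = 1192.
Frame index = 1192 × 48 + 13 = 57229.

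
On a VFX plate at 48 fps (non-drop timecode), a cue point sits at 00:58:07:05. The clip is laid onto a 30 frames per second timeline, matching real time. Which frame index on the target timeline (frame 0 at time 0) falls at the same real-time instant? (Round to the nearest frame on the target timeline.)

frame 104613

Source frame index: (0×3600 + 58×60 + 7) × 48 + 5 = 167381.
Real time: 167381 / (48) = 167381/48 s.
Target frame: (167381/48) × (30) = 836905/8 ≈ 104613.125 → 104613.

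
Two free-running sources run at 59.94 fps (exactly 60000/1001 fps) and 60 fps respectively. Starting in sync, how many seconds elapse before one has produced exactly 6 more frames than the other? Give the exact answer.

The gap grows by |60 − 60000/1001| = 60/1001 frames per second.
Time for a 6-frame gap: 6 ÷ (60/1001) = 100.1 s.

100.1 seconds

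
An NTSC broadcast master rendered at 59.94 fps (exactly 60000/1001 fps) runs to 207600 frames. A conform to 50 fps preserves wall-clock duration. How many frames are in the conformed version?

Target frames = source frames × (target rate / source rate) = 207600 × (50)/(60000/1001) = 207600 × 1001/1200 = 173173.

173173 frames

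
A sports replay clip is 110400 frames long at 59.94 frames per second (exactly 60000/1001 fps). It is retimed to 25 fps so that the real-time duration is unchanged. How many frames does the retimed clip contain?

Target frames = source frames × (target rate / source rate) = 110400 × (25)/(60000/1001) = 110400 × 1001/2400 = 46046.

46046 frames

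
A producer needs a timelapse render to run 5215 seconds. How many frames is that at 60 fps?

Frames = 5215 × 60 = 312900.

312900 frames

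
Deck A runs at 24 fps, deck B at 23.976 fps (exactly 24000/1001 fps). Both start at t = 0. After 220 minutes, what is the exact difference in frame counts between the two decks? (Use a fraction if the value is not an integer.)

220 min = 13200 s.
A emits 24 × 13200 = 316800 frames; B emits 24000/1001 × 13200 = 28800000/91.
Difference = 28800/91 frames (≈ 316.4835); B is behind A.

28800/91 frames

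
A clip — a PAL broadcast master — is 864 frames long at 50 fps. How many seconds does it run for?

17.28 seconds

Running time = 864 / (50) = 17.28 s.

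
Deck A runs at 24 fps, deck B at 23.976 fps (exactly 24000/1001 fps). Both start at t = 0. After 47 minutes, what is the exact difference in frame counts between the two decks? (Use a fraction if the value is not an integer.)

47 min = 2820 s.
A emits 24 × 2820 = 67680 frames; B emits 24000/1001 × 2820 = 67680000/1001.
Difference = 67680/1001 frames (≈ 67.6124); B is behind A.

67680/1001 frames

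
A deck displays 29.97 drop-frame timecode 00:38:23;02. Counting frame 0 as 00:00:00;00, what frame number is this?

69022

As if non-drop at 30 labels/s: (0 × 3600 + 38 × 60 + 23) × 30 + 2 = 69092.
Minute boundaries passed: 38; those not divisible by 10: 38 − 3 = 35; dropped labels = 2 × 35 = 70.
Actual frame index = 69092 − 70 = 69022.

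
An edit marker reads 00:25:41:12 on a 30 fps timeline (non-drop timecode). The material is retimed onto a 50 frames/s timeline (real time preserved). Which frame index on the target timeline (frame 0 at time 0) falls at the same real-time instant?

frame 77070

Source frame index: (0×3600 + 25×60 + 41) × 30 + 12 = 46242.
Real time: 46242 / (30) = 7707/5 s.
Target frame: (7707/5) × (50) = 77070.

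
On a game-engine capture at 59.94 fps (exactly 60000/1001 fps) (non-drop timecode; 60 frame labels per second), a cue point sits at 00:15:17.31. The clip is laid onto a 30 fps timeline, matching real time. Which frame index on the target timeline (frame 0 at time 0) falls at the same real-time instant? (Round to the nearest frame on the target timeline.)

frame 27553

Source frame index: (0×3600 + 15×60 + 17) × 60 + 31 = 55051.
Real time: 55051 / (60000/1001) = 55106051/60000 s.
Target frame: (55106051/60000) × (30) = 55106051/2000 ≈ 27553.025 → 27553.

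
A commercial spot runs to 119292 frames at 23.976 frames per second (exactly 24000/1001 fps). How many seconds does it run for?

Running time = 119292 / (24000/1001) = 4975.4705 s.

4975.4705 seconds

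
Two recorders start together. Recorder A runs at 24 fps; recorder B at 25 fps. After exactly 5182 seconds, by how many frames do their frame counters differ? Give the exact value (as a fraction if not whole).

5182 frames

A emits 24 × 5182 = 124368 frames; B emits 25 × 5182 = 129550.
Difference = 5182 frames; B is ahead of A.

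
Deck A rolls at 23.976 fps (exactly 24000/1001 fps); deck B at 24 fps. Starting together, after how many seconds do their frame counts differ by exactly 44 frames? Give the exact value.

The gap grows by |24 − 24000/1001| = 24/1001 frames per second.
Time for a 44-frame gap: 44 ÷ (24/1001) = 11011/6 s.

11011/6 seconds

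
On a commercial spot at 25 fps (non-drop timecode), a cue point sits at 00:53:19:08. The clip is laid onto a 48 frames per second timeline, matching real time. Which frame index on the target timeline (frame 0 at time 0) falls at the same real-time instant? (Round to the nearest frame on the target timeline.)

Source frame index: (0×3600 + 53×60 + 19) × 25 + 8 = 79983.
Real time: 79983 / (25) = 79983/25 s.
Target frame: (79983/25) × (48) = 3839184/25 ≈ 153567.360 → 153567.

frame 153567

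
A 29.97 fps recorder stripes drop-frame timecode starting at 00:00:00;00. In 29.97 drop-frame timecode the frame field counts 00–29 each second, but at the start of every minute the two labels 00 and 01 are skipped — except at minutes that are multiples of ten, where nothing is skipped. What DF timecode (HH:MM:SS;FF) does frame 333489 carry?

03:05:27;13

Each 10-minute DF block holds 10 × 60 × 30 − 9 × 2 = 17982 frames. 333489 ÷ 17982 → 18 full blocks, remainder 9813.
Within the partial block the first minute is 1800 frames and each further minute 1798, so 5 further minute boundaries passed. Total skipped labels = 18 × 18 + 2 × 5 = 334.
Non-drop label index = 333489 + 334 = 333823; at 30 labels/s that is 03:05:27:13, i.e. DF 03:05:27;13.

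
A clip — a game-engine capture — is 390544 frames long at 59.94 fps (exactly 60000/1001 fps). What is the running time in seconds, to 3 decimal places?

6515.576 seconds

Running time = 390544 × 1001/60000 = 24433409/3750 s ≈ 6515.576 s.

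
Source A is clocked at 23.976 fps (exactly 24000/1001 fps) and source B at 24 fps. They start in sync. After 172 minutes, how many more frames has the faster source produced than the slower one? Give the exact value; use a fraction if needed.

172 min = 10320 s.
A emits 24000/1001 × 10320 = 247680000/1001 frames; B emits 24 × 10320 = 247680.
Difference = 247680/1001 frames (≈ 247.4326); B is ahead of A.

247680/1001 frames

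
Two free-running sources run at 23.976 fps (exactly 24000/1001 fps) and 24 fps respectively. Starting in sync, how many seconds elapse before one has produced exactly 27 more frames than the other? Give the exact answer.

1126.125 seconds

The gap grows by |24 − 24000/1001| = 24/1001 frames per second.
Time for a 27-frame gap: 27 ÷ (24/1001) = 1126.125 s.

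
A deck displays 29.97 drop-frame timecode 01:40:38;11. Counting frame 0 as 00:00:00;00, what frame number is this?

180971

As if non-drop at 30 labels/s: (1 × 3600 + 40 × 60 + 38) × 30 + 11 = 181151.
Minute boundaries passed: 100; those not divisible by 10: 100 − 10 = 90; dropped labels = 2 × 90 = 180.
Actual frame index = 181151 − 180 = 180971.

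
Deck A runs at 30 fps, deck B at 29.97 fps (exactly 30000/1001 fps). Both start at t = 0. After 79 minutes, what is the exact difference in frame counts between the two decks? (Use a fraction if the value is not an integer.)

79 min = 4740 s.
A emits 30 × 4740 = 142200 frames; B emits 30000/1001 × 4740 = 142200000/1001.
Difference = 142200/1001 frames (≈ 142.0579); B is behind A.

142200/1001 frames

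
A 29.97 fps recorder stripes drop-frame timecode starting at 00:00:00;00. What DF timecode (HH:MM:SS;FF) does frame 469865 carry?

Ten DF minutes hold 17982 frames, so frame 469865 lies in block 26 (frames 467532–485513) with 2333 frames into that block.
The block's first minute is 1800 frames and the rest 1798 each; 2333 frames reaches minute 1, so 26 × 18 + 1 × 2 = 470 labels have been skipped so far.
Adding those back, label number 469865 + 470 = 470335 at 30 labels/s is 15677 s + 25 f = 4 h 21 min 17 s frame 25, i.e. 04:21:17;25.

04:21:17;25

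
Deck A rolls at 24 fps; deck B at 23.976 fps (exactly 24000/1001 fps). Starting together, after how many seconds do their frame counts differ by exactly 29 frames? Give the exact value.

The gap grows by |24000/1001 − 24| = 24/1001 frames per second.
Time for a 29-frame gap: 29 ÷ (24/1001) = 29029/24 s.

29029/24 seconds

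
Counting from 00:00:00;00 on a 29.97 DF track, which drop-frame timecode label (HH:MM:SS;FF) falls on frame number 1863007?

Each 10-minute DF block holds 10 × 60 × 30 − 9 × 2 = 17982 frames. 1863007 ÷ 17982 → 103 full blocks, remainder 10861.
Within the partial block the first minute is 1800 frames and each further minute 1798, so 6 further minute boundaries passed. Total skipped labels = 18 × 103 + 2 × 6 = 1866.
Non-drop label index = 1863007 + 1866 = 1864873; at 30 labels/s that is 17:16:02:13, i.e. DF 17:16:02;13.

17:16:02;13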